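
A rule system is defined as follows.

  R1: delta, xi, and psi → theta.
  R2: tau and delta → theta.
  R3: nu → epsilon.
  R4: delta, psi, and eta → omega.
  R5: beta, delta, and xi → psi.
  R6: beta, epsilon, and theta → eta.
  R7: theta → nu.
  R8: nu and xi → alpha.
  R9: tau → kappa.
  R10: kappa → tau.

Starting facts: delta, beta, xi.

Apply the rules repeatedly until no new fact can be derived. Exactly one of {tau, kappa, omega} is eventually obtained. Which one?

beta, delta, and xi hold, so psi follows (R5).
From delta, xi, and psi, R1 gives theta.
theta holds, so nu follows (R7).
From nu, R3 gives epsilon.
beta, epsilon, and theta hold, so eta follows (R6).
From delta, psi, and eta, R4 gives omega.
kappa would need tau (R9), but tau is never established. tau would need kappa (R10), but kappa is never established.

omega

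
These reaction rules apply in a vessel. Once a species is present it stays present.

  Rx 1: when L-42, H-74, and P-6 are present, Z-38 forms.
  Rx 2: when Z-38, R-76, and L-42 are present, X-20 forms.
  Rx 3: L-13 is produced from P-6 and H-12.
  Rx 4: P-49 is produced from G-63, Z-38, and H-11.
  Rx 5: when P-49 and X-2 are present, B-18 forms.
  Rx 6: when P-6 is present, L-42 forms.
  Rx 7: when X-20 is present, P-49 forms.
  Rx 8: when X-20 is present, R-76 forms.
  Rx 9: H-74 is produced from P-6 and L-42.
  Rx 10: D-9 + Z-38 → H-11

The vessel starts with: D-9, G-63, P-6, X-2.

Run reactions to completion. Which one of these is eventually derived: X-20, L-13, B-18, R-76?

B-18

P-6 present → L-42 forms (Rx 6).
P-6 and L-42 present → H-74 forms (Rx 9).
L-42, H-74, and P-6 present → Z-38 forms (Rx 1).
D-9 and Z-38 present → H-11 forms (Rx 10).
G-63, Z-38, and H-11 present → P-49 forms (Rx 4).
P-49 and X-2 present → B-18 forms (Rx 5).
X-20 would need Z-38, R-76, and L-42 (Rx 2), but R-76 never forms. R-76 would need X-20 (Rx 8), but X-20 never forms. L-13 would need P-6 and H-12 (Rx 3), but H-12 never forms.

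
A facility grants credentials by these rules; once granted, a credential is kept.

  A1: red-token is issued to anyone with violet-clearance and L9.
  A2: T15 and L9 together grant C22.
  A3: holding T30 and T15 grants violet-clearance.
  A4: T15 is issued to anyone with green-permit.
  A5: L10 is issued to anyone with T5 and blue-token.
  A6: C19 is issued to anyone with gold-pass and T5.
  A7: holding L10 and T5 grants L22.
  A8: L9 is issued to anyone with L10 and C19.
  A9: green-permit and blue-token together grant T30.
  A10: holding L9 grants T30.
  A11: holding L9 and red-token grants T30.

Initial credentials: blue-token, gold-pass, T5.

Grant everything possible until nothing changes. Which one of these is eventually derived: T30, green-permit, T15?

T30

Holding gold-pass and T5 grants C19 (A6).
Holding T5 and blue-token grants L10 (A5).
Holding L10 and C19 grants L9 (A8).
Holding L9 grants T30 (A10).
No rule produces green-permit, and it is not given. T15 would need green-permit (A4), but green-permit is never granted.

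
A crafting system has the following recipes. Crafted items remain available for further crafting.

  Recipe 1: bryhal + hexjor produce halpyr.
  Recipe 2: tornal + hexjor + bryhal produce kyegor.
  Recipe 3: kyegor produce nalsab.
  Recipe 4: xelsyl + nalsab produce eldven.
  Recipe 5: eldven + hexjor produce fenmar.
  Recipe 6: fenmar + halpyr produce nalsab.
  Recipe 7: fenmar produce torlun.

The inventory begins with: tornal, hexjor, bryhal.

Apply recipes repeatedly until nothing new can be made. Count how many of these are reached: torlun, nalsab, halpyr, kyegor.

Using Recipe 2, tornal, hexjor, and bryhal make kyegor.
Using Recipe 1, bryhal and hexjor make halpyr.
Using Recipe 3, kyegor makes nalsab.
torlun would need fenmar (Recipe 7), but fenmar is never obtained.
nalsab: reached.
halpyr: reached.
kyegor: reached.
Reached: nalsab, halpyr, and kyegor — 3 of the 4.

3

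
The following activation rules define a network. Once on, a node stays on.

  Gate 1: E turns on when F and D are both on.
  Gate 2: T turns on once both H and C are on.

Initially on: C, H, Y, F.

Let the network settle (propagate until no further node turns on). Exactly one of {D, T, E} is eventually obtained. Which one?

H and C are on, so T turns on (Gate 2).
No rule produces D, and it is not given. E would need F and D (Gate 1), but D never turns on.

T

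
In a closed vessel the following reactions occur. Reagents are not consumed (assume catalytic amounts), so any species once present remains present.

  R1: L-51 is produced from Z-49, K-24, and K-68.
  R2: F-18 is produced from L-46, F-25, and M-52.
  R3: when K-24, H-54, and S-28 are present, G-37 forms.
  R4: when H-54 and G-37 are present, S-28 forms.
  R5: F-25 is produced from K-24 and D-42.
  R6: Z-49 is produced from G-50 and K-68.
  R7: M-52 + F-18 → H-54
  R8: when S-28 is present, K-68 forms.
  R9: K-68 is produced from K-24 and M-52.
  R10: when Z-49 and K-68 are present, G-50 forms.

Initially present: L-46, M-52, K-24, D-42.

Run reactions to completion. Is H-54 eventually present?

Yes

K-24 and D-42 present → F-25 forms (R5).
L-46, F-25, and M-52 present → F-18 forms (R2).
M-52 and F-18 present → H-54 forms (R7).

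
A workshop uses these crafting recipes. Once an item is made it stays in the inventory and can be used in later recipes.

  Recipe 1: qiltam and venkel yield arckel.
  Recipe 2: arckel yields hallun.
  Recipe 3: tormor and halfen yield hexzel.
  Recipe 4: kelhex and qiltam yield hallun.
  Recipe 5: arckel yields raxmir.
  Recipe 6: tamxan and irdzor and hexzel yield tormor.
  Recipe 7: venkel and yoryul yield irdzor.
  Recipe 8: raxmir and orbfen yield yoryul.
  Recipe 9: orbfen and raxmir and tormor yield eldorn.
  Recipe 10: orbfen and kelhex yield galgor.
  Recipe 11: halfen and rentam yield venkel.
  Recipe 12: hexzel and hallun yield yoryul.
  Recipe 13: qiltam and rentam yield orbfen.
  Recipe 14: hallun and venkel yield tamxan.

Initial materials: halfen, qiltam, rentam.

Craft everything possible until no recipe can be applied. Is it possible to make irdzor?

Using Recipe 11, halfen and rentam make venkel.
Using Recipe 13, qiltam and rentam make orbfen.
Using Recipe 1, qiltam and venkel make arckel.
Using Recipe 5, arckel makes raxmir.
raxmir and orbfen → yoryul (Recipe 8).
Using Recipe 7, venkel and yoryul make irdzor.

Yes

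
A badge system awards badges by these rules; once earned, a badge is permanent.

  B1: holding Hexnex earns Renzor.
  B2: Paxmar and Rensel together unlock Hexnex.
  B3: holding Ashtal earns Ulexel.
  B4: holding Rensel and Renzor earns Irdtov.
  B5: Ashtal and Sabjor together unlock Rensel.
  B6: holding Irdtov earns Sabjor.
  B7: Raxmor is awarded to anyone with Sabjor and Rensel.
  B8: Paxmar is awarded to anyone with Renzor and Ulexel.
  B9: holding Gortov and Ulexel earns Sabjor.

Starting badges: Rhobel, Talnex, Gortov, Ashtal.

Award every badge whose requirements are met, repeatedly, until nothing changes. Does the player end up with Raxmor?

With Ashtal, Ulexel is earned (B3).
With Gortov and Ulexel, Sabjor is earned (B9).
With Ashtal and Sabjor, Rensel is earned (B5).
With Sabjor and Rensel, Raxmor is earned (B7).

Yes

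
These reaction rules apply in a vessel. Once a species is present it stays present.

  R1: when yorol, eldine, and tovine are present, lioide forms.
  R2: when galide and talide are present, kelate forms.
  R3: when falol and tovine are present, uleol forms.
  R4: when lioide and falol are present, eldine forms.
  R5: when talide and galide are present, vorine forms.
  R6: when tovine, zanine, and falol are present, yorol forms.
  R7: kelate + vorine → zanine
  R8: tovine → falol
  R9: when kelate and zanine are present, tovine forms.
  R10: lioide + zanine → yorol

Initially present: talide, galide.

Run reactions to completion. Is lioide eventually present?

No

lioide would need yorol, eldine, and tovine (R1), but eldine never forms.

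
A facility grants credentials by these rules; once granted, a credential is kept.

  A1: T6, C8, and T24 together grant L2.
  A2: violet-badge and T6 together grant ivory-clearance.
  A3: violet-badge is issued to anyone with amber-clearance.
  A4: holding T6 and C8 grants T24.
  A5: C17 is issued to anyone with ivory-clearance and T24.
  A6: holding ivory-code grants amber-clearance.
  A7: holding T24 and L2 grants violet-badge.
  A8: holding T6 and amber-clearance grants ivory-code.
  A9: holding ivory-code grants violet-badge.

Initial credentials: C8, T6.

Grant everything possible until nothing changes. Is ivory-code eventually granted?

No

ivory-code would need T6 and amber-clearance (A8), but amber-clearance is never granted.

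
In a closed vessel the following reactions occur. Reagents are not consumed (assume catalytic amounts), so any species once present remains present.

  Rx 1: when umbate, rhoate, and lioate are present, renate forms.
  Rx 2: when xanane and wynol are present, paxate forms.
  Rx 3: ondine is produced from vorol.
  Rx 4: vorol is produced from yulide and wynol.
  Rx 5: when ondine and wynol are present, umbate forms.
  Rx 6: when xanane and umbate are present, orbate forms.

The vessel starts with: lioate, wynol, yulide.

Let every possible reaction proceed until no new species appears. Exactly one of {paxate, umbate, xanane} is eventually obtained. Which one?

umbate

yulide and wynol present → vorol forms (Rx 4).
vorol present → ondine forms (Rx 3).
ondine and wynol present → umbate forms (Rx 5).
paxate would need xanane and wynol (Rx 2), but xanane never forms. No rule produces xanane, and it is not given.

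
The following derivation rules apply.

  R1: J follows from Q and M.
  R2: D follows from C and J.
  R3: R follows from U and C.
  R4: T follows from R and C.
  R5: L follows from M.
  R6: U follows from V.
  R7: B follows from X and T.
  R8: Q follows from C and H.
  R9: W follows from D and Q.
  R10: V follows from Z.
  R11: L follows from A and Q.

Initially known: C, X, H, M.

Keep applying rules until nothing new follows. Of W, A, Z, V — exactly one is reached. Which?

From C and H, R8 gives Q.
Q and M hold, so J follows (R1).
From C and J, R2 gives D.
From D and Q, R9 gives W.
No rule produces Z, and it is not given. V would need Z (R10), but Z is never established. No rule produces A, and it is not given.

W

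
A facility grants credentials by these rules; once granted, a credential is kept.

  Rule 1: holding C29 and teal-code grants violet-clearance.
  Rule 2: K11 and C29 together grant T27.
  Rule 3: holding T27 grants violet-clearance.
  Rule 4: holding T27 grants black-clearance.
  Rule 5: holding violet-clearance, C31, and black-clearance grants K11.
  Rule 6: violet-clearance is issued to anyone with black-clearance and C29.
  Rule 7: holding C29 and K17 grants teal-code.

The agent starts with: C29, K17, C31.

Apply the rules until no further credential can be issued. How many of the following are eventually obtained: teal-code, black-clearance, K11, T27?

Holding C29 and K17 grants teal-code (Rule 7).
teal-code: reached.
black-clearance would need T27 (Rule 4), but T27 is never granted.
K11 would need violet-clearance, C31, and black-clearance (Rule 5), but black-clearance is never granted.
T27 would need K11 and C29 (Rule 2), but K11 is never granted.
Reached: teal-code — 1 of the 4.

1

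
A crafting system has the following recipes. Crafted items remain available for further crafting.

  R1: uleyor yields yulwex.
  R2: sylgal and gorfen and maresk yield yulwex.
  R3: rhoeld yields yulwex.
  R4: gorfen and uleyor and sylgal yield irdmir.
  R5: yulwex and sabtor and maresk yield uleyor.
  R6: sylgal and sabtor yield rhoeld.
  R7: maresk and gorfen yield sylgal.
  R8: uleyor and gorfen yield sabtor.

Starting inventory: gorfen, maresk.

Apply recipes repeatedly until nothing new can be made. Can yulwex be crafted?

Yes

maresk and gorfen → sylgal (R7).
sylgal and gorfen and maresk → yulwex (R2).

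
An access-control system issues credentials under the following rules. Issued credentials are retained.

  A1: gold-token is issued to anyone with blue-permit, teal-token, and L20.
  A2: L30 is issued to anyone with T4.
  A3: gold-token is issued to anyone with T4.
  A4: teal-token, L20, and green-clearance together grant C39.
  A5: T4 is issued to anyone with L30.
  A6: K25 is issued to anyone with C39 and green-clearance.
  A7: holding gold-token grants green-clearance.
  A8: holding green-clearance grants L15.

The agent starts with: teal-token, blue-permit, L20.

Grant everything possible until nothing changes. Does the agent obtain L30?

No

L30 would need T4 (A2), but T4 is never granted.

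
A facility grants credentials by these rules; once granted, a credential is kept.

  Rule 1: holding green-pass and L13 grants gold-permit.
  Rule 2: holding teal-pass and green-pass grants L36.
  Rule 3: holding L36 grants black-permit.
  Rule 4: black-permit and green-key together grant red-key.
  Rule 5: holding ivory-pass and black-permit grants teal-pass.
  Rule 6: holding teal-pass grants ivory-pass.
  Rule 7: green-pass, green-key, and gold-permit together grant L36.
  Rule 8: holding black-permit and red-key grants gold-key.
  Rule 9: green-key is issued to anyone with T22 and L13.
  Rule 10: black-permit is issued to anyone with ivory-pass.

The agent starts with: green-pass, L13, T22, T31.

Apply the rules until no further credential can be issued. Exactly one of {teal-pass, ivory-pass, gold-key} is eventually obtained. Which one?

Holding T22 and L13 grants green-key (Rule 9).
Holding green-pass and L13 grants gold-permit (Rule 1).
Holding green-pass, green-key, and gold-permit grants L36 (Rule 7).
Holding L36 grants black-permit (Rule 3).
Holding black-permit and green-key grants red-key (Rule 4).
Holding black-permit and red-key grants gold-key (Rule 8).
ivory-pass would need teal-pass (Rule 6), but teal-pass is never granted. teal-pass would need ivory-pass and black-permit (Rule 5), but ivory-pass is never granted.

gold-key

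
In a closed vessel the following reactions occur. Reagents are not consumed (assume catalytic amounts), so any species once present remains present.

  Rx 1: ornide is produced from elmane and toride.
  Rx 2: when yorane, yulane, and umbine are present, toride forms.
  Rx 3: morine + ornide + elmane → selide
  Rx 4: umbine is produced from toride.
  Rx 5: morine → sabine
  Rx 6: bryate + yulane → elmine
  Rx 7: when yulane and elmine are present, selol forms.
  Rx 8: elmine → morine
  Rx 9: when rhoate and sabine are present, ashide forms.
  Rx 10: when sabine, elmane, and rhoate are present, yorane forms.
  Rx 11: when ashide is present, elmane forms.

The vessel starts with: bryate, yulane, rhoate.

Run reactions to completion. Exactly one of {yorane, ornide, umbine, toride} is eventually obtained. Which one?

yorane

bryate and yulane present → elmine forms (Rx 6).
elmine present → morine forms (Rx 8).
morine present → sabine forms (Rx 5).
rhoate and sabine present → ashide forms (Rx 9).
ashide present → elmane forms (Rx 11).
sabine, elmane, and rhoate present → yorane forms (Rx 10).
toride would need yorane, yulane, and umbine (Rx 2), but umbine never forms. ornide would need elmane and toride (Rx 1), but toride never forms. umbine would need toride (Rx 4), but toride never forms.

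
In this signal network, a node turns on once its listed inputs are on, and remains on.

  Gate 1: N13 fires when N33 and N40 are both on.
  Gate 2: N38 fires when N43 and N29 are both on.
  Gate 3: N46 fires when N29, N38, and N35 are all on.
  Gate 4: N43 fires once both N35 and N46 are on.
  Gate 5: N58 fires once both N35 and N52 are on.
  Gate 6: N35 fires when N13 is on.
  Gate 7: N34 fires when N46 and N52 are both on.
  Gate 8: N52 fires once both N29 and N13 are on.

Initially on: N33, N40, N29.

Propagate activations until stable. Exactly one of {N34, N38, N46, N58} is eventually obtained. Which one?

Gate 1: N33 and N40 on → N13 on.
Gate 6: N13 on → N35 on.
Gate 8: N29 and N13 on → N52 on.
Gate 5: N35 and N52 on → N58 on.
N38 would need N43 and N29 (Gate 2), but N43 never turns on. N46 would need N29, N38, and N35 (Gate 3), but N38 never turns on. N34 would need N46 and N52 (Gate 7), but N46 never turns on.

N58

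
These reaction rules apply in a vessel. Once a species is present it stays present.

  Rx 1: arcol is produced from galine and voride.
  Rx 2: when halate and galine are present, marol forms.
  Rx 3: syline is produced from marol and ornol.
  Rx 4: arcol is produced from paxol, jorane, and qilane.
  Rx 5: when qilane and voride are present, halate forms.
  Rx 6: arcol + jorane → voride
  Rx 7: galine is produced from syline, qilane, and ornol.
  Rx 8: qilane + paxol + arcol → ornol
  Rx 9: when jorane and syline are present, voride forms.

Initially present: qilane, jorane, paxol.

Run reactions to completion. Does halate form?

paxol, jorane, and qilane present → arcol forms (Rx 4).
arcol and jorane present → voride forms (Rx 6).
qilane and voride present → halate forms (Rx 5).

Yes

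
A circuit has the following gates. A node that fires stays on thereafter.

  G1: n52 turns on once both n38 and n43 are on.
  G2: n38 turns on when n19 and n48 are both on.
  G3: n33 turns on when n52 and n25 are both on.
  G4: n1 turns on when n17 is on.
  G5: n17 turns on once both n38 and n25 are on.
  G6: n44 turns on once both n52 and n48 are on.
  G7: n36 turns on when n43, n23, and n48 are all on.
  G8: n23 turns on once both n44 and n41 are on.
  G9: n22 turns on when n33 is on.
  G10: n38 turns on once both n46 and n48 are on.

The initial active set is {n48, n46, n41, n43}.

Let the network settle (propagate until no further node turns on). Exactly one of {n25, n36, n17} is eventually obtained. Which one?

n36

n46 and n48 are on, so n38 turns on (G10).
n38 and n43 are on, so n52 turns on (G1).
G6: n52 and n48 on → n44 on.
G8: n44 and n41 on → n23 on.
G7: n43, n23, and n48 on → n36 on.
No rule produces n25, and it is not given. n17 would need n38 and n25 (G5), but n25 never turns on.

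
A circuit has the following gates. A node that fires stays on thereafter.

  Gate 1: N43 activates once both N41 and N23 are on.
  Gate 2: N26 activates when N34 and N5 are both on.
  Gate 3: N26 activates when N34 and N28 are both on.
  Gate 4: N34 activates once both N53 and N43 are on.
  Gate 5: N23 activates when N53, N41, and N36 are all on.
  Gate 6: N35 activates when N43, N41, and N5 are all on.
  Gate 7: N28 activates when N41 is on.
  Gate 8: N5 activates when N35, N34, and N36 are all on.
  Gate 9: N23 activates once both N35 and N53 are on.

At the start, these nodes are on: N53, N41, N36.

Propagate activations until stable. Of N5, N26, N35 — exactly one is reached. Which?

N26

N53, N41, and N36 are on, so N23 activates (Gate 5).
Gate 7: N41 on → N28 on.
Gate 1: N41 and N23 on → N43 on.
Gate 4: N53 and N43 on → N34 on.
Gate 3: N34 and N28 on → N26 on.
N35 would need N43, N41, and N5 (Gate 6), but N5 never turns on. N5 would need N35, N34, and N36 (Gate 8), but N35 never turns on.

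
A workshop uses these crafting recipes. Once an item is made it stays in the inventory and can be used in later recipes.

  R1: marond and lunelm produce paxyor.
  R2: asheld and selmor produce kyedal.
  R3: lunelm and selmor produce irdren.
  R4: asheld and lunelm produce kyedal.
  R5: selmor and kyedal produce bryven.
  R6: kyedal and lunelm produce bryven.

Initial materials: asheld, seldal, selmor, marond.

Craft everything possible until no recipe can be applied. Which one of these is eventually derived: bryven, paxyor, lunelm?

bryven

Using R2, asheld and selmor make kyedal.
selmor and kyedal → bryven (R5).
paxyor would need marond and lunelm (R1), but lunelm is never obtained. No rule produces lunelm, and it is not given.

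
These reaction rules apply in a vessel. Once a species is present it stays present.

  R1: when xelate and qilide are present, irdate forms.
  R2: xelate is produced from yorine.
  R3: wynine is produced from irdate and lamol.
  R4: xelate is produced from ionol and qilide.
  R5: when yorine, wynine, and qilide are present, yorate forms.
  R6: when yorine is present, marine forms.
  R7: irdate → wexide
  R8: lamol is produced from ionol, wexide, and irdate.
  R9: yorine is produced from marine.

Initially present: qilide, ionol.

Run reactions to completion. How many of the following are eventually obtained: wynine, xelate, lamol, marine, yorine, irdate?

ionol and qilide present → xelate forms (R4).
xelate and qilide present → irdate forms (R1).
irdate present → wexide forms (R7).
ionol, wexide, and irdate present → lamol forms (R8).
irdate and lamol present → wynine forms (R3).
wynine: reached.
xelate: reached.
lamol: reached.
marine would need yorine (R6), but yorine never forms.
yorine would need marine (R9), but marine never forms.
irdate: reached.
Reached: wynine, xelate, lamol, and irdate — 4 of the 6.

4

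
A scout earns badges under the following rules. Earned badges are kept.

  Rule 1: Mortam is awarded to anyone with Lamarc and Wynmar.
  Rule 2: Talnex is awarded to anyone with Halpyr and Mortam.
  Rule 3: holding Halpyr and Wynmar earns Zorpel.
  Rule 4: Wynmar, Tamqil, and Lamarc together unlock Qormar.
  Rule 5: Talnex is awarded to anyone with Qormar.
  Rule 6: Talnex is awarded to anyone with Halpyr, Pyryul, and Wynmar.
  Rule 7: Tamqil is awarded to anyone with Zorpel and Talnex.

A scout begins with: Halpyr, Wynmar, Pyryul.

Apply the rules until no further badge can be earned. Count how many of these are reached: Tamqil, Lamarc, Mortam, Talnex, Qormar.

With Halpyr and Wynmar, Zorpel is earned (Rule 3).
With Halpyr, Pyryul, and Wynmar, Talnex is earned (Rule 6).
With Zorpel and Talnex, Tamqil is earned (Rule 7).
Tamqil: reached.
No rule produces Lamarc, and it is not given.
Mortam would need Lamarc and Wynmar (Rule 1), but Lamarc is never earned.
Talnex: reached.
Qormar would need Wynmar, Tamqil, and Lamarc (Rule 4), but Lamarc is never earned.
Reached: Tamqil and Talnex — 2 of the 5.

2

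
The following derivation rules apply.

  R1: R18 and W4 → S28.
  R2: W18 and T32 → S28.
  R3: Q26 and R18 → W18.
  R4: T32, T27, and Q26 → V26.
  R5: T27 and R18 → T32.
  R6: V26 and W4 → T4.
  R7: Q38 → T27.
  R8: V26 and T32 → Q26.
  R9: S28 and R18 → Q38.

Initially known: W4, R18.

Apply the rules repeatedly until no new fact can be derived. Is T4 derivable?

No

T4 would need V26 and W4 (R6), but V26 is never established.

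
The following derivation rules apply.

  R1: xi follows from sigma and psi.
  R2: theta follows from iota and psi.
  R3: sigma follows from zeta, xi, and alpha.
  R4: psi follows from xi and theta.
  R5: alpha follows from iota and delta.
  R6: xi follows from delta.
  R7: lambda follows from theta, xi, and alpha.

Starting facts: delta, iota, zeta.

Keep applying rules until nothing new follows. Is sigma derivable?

Yes

delta holds, so xi follows (R6).
iota and delta hold, so alpha follows (R5).
zeta, xi, and alpha hold, so sigma follows (R3).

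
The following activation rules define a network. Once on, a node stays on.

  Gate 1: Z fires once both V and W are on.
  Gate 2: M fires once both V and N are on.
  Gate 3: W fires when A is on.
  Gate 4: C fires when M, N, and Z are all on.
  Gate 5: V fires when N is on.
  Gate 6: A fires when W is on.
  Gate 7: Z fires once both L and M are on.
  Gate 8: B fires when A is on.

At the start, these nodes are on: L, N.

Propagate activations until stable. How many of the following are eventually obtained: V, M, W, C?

3

Gate 5: N on → V on.
Gate 2: V and N on → M on.
L and M are on, so Z fires (Gate 7).
M, N, and Z are on, so C fires (Gate 4).
V: reached.
M: reached.
W would need A (Gate 3), but A never turns on.
C: reached.
Reached: V, M, and C — 3 of the 4.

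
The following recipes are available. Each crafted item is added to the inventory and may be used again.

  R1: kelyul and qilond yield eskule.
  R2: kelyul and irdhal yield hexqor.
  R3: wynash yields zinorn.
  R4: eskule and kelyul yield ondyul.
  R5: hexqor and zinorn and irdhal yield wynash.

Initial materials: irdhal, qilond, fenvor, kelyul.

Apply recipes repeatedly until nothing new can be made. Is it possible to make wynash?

wynash would need hexqor, zinorn, and irdhal (R5), but zinorn is never obtained.

No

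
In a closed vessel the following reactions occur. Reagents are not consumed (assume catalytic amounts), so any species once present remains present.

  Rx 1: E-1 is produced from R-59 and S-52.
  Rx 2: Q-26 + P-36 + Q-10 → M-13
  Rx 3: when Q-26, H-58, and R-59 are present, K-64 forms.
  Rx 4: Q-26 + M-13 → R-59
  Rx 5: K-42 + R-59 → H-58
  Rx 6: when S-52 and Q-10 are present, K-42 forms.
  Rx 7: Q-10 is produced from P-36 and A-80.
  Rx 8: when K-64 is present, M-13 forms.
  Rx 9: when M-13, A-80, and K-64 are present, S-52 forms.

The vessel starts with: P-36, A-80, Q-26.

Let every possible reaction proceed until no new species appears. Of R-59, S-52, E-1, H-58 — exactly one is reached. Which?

R-59

P-36 and A-80 present → Q-10 forms (Rx 7).
Q-26, P-36, and Q-10 present → M-13 forms (Rx 2).
Q-26 and M-13 present → R-59 forms (Rx 4).
H-58 would need K-42 and R-59 (Rx 5), but K-42 never forms. E-1 would need R-59 and S-52 (Rx 1), but S-52 never forms. S-52 would need M-13, A-80, and K-64 (Rx 9), but K-64 never forms.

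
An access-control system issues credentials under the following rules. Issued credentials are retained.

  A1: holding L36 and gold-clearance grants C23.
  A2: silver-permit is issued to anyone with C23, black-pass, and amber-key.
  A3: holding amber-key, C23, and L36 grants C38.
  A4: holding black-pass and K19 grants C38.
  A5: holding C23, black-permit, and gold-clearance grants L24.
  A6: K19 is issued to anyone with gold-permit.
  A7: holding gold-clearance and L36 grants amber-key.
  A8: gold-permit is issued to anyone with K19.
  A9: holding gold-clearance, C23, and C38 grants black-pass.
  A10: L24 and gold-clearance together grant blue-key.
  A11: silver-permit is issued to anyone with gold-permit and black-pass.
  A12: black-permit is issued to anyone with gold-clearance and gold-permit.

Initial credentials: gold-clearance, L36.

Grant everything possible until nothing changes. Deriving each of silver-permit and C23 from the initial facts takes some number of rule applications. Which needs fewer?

C23

C23: Holding L36 and gold-clearance grants C23 (A1). [1 rule application]
silver-permit: Holding gold-clearance and L36 grants amber-key (A7). Holding L36 and gold-clearance grants C23 (A1). Holding amber-key, C23, and L36 grants C38 (A3). Holding gold-clearance, C23, and C38 grants black-pass (A9). Holding C23, black-pass, and amber-key grants silver-permit (A2). [5 rule applications]
C23 needs fewer.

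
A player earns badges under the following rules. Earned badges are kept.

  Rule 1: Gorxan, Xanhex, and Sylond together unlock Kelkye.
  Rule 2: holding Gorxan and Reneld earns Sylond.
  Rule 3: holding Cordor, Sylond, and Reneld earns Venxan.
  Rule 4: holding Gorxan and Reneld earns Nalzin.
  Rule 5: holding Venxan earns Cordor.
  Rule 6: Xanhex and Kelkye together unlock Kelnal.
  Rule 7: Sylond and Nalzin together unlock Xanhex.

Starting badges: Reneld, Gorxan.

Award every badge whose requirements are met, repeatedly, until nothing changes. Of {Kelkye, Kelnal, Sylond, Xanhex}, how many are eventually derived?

4

With Gorxan and Reneld, Sylond is earned (Rule 2).
With Gorxan and Reneld, Nalzin is earned (Rule 4).
With Sylond and Nalzin, Xanhex is earned (Rule 7).
With Gorxan, Xanhex, and Sylond, Kelkye is earned (Rule 1).
With Xanhex and Kelkye, Kelnal is earned (Rule 6).
Kelkye: reached.
Kelnal: reached.
Sylond: reached.
Xanhex: reached.
All 4 are reached.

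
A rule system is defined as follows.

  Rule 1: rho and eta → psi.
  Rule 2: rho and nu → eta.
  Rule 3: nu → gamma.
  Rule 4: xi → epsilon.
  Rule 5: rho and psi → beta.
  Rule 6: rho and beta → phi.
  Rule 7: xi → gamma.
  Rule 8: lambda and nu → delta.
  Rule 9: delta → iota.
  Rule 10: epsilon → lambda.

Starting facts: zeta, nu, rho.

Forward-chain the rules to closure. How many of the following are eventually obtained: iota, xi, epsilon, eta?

rho and nu hold, so eta follows (Rule 2).
iota would need delta (Rule 9), but delta is never established.
No rule produces xi, and it is not given.
epsilon would need xi (Rule 4), but xi is never established.
eta: reached.
Reached: eta — 1 of the 4.

1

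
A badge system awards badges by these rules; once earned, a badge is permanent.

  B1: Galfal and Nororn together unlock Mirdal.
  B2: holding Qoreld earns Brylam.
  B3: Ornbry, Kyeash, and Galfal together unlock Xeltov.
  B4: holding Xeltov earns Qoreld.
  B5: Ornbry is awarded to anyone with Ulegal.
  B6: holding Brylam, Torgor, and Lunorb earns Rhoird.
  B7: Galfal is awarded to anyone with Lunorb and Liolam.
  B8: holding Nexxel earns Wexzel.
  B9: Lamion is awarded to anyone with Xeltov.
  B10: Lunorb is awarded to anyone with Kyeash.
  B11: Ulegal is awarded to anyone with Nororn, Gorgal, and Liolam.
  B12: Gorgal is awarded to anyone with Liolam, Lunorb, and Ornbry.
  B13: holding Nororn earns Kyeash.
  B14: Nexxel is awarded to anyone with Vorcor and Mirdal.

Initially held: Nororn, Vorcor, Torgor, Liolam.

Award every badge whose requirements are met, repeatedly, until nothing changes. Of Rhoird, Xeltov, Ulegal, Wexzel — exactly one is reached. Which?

Wexzel

With Nororn, Kyeash is earned (B13).
With Kyeash, Lunorb is earned (B10).
With Lunorb and Liolam, Galfal is earned (B7).
With Galfal and Nororn, Mirdal is earned (B1).
With Vorcor and Mirdal, Nexxel is earned (B14).
With Nexxel, Wexzel is earned (B8).
Rhoird would need Brylam, Torgor, and Lunorb (B6), but Brylam is never earned. Xeltov would need Ornbry, Kyeash, and Galfal (B3), but Ornbry is never earned. Ulegal would need Nororn, Gorgal, and Liolam (B11), but Gorgal is never earned.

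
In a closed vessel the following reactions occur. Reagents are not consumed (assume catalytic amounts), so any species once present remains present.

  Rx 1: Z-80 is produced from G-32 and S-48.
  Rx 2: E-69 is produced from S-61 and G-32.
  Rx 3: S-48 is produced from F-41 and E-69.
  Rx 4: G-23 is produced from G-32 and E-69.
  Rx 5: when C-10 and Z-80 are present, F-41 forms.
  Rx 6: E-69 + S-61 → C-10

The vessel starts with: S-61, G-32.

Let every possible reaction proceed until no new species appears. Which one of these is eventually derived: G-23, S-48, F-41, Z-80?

S-61 and G-32 present → E-69 forms (Rx 2).
G-32 and E-69 present → G-23 forms (Rx 4).
F-41 would need C-10 and Z-80 (Rx 5), but Z-80 never forms. S-48 would need F-41 and E-69 (Rx 3), but F-41 never forms. Z-80 would need G-32 and S-48 (Rx 1), but S-48 never forms.

G-23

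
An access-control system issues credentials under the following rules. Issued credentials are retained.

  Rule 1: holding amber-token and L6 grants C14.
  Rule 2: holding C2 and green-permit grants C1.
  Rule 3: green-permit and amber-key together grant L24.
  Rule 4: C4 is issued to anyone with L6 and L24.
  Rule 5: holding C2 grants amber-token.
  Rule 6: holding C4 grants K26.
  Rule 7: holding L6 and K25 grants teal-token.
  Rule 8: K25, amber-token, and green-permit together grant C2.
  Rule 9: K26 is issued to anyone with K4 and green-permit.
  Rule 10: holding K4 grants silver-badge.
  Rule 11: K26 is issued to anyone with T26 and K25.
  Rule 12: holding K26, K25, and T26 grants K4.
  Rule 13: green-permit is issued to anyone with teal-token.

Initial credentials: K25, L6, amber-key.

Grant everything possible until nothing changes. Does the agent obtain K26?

Holding L6 and K25 grants teal-token (Rule 7).
Holding teal-token grants green-permit (Rule 13).
Holding green-permit and amber-key grants L24 (Rule 3).
Holding L6 and L24 grants C4 (Rule 4).
Holding C4 grants K26 (Rule 6).

Yes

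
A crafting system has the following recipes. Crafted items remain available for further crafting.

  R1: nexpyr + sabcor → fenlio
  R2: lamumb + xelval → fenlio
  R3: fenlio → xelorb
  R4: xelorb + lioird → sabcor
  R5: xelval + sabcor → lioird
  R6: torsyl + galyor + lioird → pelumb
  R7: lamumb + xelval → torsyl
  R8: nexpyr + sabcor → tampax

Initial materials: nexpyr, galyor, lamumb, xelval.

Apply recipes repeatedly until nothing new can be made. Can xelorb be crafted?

Yes

Using R2, lamumb and xelval make fenlio.
Using R3, fenlio makes xelorb.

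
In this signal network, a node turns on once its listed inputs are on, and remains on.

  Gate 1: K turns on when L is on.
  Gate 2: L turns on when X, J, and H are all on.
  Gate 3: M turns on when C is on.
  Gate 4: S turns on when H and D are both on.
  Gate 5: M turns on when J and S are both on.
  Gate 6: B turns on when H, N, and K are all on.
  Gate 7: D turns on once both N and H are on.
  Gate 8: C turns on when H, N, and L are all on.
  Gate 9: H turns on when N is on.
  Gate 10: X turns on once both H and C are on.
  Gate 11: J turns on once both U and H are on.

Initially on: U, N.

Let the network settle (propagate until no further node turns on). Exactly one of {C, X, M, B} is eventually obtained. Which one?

Gate 9: N on → H on.
U and H are on, so J turns on (Gate 11).
N and H are on, so D turns on (Gate 7).
H and D are on, so S turns on (Gate 4).
J and S are on, so M turns on (Gate 5).
C would need H, N, and L (Gate 8), but L never turns on. X would need H and C (Gate 10), but C never turns on. B would need H, N, and K (Gate 6), but K never turns on.

M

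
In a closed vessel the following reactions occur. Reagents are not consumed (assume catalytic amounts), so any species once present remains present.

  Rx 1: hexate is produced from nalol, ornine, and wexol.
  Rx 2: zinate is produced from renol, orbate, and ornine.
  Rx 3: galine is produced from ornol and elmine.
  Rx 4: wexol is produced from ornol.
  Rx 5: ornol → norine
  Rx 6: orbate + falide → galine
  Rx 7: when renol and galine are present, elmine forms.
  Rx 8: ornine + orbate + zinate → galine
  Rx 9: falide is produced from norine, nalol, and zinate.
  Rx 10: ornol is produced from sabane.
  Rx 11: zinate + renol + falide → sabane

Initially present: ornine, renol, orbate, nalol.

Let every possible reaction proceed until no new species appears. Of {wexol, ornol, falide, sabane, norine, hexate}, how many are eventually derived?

0

wexol would need ornol (Rx 4), but ornol never forms.
ornol would need sabane (Rx 10), but sabane never forms.
falide would need norine, nalol, and zinate (Rx 9), but norine never forms.
sabane would need zinate, renol, and falide (Rx 11), but falide never forms.
norine would need ornol (Rx 5), but ornol never forms.
hexate would need nalol, ornine, and wexol (Rx 1), but wexol never forms.
None of the 6 are reached.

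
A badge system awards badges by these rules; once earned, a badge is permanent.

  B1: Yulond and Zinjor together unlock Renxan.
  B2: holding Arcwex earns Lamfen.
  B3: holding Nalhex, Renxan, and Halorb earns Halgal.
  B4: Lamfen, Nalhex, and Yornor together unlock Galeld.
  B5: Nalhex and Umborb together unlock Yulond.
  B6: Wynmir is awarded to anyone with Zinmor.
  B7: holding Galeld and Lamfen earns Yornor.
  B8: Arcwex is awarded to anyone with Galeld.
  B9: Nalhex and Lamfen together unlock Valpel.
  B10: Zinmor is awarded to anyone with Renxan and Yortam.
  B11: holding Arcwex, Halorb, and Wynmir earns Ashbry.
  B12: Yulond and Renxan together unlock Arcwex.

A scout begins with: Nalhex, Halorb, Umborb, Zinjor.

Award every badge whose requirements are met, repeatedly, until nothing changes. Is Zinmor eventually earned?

Zinmor would need Renxan and Yortam (B10), but Yortam is never earned.

No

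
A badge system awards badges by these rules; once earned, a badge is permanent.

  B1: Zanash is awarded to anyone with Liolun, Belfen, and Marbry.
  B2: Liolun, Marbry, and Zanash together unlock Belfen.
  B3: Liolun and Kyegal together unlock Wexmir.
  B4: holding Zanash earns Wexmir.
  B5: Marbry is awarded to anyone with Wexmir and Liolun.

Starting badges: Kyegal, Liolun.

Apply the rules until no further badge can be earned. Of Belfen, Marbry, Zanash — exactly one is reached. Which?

Marbry

With Liolun and Kyegal, Wexmir is earned (B3).
With Wexmir and Liolun, Marbry is earned (B5).
Zanash would need Liolun, Belfen, and Marbry (B1), but Belfen is never earned. Belfen would need Liolun, Marbry, and Zanash (B2), but Zanash is never earned.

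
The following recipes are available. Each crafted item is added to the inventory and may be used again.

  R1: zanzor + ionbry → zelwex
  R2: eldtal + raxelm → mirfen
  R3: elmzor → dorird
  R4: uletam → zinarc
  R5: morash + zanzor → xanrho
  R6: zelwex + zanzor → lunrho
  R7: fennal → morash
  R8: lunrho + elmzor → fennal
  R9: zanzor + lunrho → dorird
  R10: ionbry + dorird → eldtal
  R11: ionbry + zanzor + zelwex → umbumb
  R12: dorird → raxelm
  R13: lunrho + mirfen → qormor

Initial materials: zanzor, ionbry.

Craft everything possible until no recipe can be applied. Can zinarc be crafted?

No

zinarc would need uletam (R4), but uletam is never obtained.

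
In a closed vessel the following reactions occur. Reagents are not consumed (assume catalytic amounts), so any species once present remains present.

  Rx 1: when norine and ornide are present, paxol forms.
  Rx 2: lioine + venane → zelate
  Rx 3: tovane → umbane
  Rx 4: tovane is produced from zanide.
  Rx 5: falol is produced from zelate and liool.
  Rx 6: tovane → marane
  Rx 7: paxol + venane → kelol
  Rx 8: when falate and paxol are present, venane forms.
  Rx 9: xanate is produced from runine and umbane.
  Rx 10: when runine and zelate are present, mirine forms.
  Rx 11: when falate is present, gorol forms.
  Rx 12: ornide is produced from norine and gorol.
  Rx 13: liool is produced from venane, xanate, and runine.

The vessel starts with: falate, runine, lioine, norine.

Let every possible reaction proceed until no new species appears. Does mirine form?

falate present → gorol forms (Rx 11).
norine and gorol present → ornide forms (Rx 12).
norine and ornide present → paxol forms (Rx 1).
falate and paxol present → venane forms (Rx 8).
lioine and venane present → zelate forms (Rx 2).
runine and zelate present → mirine forms (Rx 10).

Yes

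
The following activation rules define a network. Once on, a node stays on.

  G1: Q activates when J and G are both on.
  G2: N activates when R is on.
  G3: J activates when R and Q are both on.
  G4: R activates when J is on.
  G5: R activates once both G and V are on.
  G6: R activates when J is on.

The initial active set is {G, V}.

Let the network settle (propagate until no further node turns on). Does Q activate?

No

Q would need J and G (G1), but J never turns on.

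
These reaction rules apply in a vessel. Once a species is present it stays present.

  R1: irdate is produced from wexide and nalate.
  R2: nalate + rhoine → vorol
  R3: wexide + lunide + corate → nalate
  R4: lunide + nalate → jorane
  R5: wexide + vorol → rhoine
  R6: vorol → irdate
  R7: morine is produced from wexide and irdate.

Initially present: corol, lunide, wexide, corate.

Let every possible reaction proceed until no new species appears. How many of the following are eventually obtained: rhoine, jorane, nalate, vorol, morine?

wexide, lunide, and corate present → nalate forms (R3).
lunide and nalate present → jorane forms (R4).
wexide and nalate present → irdate forms (R1).
wexide and irdate present → morine forms (R7).
rhoine would need wexide and vorol (R5), but vorol never forms.
jorane: reached.
nalate: reached.
vorol would need nalate and rhoine (R2), but rhoine never forms.
morine: reached.
Reached: jorane, nalate, and morine — 3 of the 5.

3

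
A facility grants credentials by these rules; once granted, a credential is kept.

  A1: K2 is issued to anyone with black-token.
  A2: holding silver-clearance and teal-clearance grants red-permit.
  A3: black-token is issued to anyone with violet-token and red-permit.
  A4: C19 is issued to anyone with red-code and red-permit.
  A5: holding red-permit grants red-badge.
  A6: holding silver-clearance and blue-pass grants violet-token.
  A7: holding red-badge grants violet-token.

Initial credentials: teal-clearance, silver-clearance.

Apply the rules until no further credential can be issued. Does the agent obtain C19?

No

C19 would need red-code and red-permit (A4), but red-code is never granted.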